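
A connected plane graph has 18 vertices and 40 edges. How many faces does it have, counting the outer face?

24

Euler's formula for a connected plane graph: V − E + F = 2, so F = 2 − 18 + 40 = 24.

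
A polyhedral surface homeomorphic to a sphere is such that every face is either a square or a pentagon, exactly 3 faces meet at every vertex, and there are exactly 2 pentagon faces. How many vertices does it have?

Let x be the number of squares; then F = 2 + x.
Edge–face incidences: 2E = 5·2 + 4·x = 10 + 4x.
Every vertex has degree 3, so 3V = 2E.
Euler: V − E + F = 2 ⇒ (2E)/3 − E + (2 + x) = 2.
Multiply by 6: 2·(2E) − 3·(2E) + 6·(2 + x) = 12, i.e. 12 + 6x − (10 + 4x) = 12.
Collecting terms: 2x + 2 = 12, so 2x = 10, so x = 5.
Then 2E = 10 + 4·5 = 30, so E = 15, V = 2E/3 = 10, F = 2 + 5 = 7.

10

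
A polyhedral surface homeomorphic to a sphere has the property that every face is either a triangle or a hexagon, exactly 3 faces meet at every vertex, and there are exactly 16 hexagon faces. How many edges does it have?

54

Let x be the number of triangles; then F = 16 + x.
Edge–face incidences: 2E = 6·16 + 3·x = 96 + 3x.
Every vertex has degree 3, so 3V = 2E.
Euler: V − E + F = 2 ⇒ (2E)/3 − E + (16 + x) = 2.
Multiply by 6: 2·(2E) − 3·(2E) + 6·(16 + x) = 12, i.e. 96 + 6x − (96 + 3x) = 12.
Collecting terms: 3x = 12, so x = 4.
Then 2E = 96 + 3·4 = 108, so E = 54, V = 2E/3 = 36, F = 16 + 4 = 20.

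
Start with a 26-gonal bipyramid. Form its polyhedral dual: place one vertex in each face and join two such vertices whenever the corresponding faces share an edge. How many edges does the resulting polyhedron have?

The base solid has V = 28, E = 78, F = 52.
The dual swaps V and F and preserves E: V′ = F = 52, E′ = E = 78, F′ = V = 28.

78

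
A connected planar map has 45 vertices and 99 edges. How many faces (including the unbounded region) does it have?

Euler's formula for a connected plane graph: V − E + F = 2, so F = 2 − 45 + 99 = 56.

56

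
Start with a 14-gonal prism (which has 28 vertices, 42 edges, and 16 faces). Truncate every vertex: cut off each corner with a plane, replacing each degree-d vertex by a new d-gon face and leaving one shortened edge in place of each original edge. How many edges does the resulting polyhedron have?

Truncation replaces each original edge-end by a new vertex, so V′ = 2E = 84.
Each original edge survives, and each old vertex of degree d contributes d new edges; summing degrees gives Σd = 2E, so E′ = E + 2E = 3E = 126.
Each original face survives and each original vertex becomes one new face: F′ = F + V = 44.

126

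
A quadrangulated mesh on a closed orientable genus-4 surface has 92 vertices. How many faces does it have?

χ = 2 − 2·4 = -6, and every face is a square so 4F = 2E.
V − E + F = -6 with E = 4F/2 gives 92 − (4/2 − 1)·F = -6, so F = 98 and E = 196.

98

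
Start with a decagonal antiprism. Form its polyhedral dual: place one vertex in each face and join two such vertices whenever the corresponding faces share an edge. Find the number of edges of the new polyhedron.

The base solid has V = 20, E = 40, F = 22.
The dual swaps V and F and preserves E: V′ = F = 22, E′ = E = 40, F′ = V = 20.

40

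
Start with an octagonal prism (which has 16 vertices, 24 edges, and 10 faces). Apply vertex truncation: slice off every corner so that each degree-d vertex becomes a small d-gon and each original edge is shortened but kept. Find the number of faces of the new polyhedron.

26

Truncation replaces each original edge-end by a new vertex, so V′ = 2E = 48.
Each original edge survives, and each old vertex of degree d contributes d new edges; summing degrees gives Σd = 2E, so E′ = E + 2E = 3E = 72.
Each original face survives and each original vertex becomes one new face: F′ = F + V = 26.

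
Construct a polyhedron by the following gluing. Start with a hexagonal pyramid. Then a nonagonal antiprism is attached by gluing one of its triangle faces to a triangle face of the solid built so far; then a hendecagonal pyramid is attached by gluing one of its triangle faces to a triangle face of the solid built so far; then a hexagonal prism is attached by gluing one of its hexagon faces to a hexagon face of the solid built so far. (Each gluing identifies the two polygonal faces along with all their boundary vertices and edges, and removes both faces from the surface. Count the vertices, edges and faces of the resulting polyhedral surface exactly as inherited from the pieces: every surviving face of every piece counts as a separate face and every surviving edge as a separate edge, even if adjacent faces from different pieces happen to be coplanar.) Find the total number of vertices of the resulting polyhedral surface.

A hexagonal pyramid: V=7, E=12, F=7.
Attach a nonagonal antiprism (V=18, E=36, F=20) along a 3-gon: merge 3 vertices and 3 edges, delete both glued faces → V=22, E=45, F=25.
Attach a hendecagonal pyramid (V=12, E=22, F=12) along a 3-gon: merge 3 vertices and 3 edges, delete both glued faces → V=31, E=64, F=35.
Attach a hexagonal prism (V=12, E=18, F=8) along a 6-gon: merge 6 vertices and 6 edges, delete both glued faces → V=37, E=76, F=41.
Check: V − E + F = 37 − 76 + 41 = 2.

37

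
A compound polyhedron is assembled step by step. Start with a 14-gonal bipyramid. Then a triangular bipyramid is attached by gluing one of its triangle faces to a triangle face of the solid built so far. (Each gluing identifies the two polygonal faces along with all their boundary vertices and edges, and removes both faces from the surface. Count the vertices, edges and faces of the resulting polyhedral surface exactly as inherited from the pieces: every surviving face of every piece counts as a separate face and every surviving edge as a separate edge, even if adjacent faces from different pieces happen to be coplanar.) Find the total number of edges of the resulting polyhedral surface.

A 14-gonal bipyramid: V=16, E=42, F=28.
Attach a triangular bipyramid (V=5, E=9, F=6) along a 3-gon: merge 3 vertices and 3 edges, delete both glued faces → V=18, E=48, F=32.
Check: V − E + F = 18 − 48 + 32 = 2.

48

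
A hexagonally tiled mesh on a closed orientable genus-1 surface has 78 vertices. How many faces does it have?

39

χ = 2 − 2·1 = 0, and every face is a hexagon so 6F = 2E.
V − E + F = 0 with E = 6F/2 gives 78 − (6/2 − 1)·F = 0, so F = 39 and E = 117.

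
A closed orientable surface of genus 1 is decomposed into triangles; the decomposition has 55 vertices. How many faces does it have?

χ = 2 − 2·1 = 0, and every face is a triangle so 3F = 2E.
V − E + F = 0 with E = 3F/2 gives 55 − (3/2 − 1)·F = 0, so F = 110 and E = 165.

110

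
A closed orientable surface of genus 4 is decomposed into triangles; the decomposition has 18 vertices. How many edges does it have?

72

χ = 2 − 2·4 = -6, and every face is a triangle so 3F = 2E.
V − E + F = -6 with E = 3F/2 gives 18 − (3/2 − 1)·F = -6, so F = 48 and E = 72.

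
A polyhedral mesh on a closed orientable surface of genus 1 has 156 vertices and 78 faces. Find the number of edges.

234

For a closed orientable surface of genus 1, χ = 2 − 2·1 = 0.
E = V + F − (0) = 156 + 78 − (0) = 234.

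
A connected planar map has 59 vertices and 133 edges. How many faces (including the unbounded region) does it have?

76

Euler's formula for a connected plane graph: V − E + F = 2, so F = 2 − 59 + 133 = 76.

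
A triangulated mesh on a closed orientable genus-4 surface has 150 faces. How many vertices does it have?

69

χ = 2 − 2·4 = -6, and every face is a triangle so 3F = 2E.
E = 3·150/2 = 225. Then V = -6 + E − F = -6 + 225 − 150 = 69.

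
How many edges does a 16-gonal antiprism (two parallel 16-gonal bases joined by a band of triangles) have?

64

An antiprism on an n-gon has two n-gon caps and 2n triangles: V = 2·16 = 32, E = 4·16 = 64, F = 2·16 + 2 = 34.
Check: V − E + F = 32 − 64 + 34 = 2.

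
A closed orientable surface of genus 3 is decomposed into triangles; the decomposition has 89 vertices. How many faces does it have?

186

χ = 2 − 2·3 = -4, and every face is a triangle so 3F = 2E.
V − E + F = -4 with E = 3F/2 gives 89 − (3/2 − 1)·F = -4, so F = 186 and E = 279.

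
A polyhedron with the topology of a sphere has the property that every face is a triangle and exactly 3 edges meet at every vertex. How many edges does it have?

6

Each face has 3 edges and each edge borders two faces, so 2E = 3F.
Each vertex has degree 3, so 3V = 2E and hence V = 3F/3.
Euler: V − E + F = 2 ⇒ (3F/3) − (3F/2) + F = 2.
Multiply by 6: (6 − 9 + 6)F = 12, i.e. 3F = 12.
So F = 4, E = 3·4/2 = 6, V = 3·4/3 = 4.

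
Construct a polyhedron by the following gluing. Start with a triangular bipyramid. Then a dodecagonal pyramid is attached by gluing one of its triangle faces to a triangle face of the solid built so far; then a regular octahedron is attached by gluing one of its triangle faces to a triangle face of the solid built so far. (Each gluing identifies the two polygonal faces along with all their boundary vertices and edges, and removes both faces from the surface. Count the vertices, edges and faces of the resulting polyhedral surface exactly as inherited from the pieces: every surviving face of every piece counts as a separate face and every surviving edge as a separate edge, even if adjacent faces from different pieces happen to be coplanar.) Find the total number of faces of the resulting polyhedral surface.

A triangular bipyramid: V=5, E=9, F=6.
Attach a dodecagonal pyramid (V=13, E=24, F=13) along a 3-gon: merge 3 vertices and 3 edges, delete both glued faces → V=15, E=30, F=17.
Attach a regular octahedron (V=6, E=12, F=8) along a 3-gon: merge 3 vertices and 3 edges, delete both glued faces → V=18, E=39, F=23.
Check: V − E + F = 18 − 39 + 23 = 2.

23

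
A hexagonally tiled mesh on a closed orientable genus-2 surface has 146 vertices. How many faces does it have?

74

χ = 2 − 2·2 = -2, and every face is a hexagon so 6F = 2E.
V − E + F = -2 with E = 6F/2 gives 146 − (6/2 − 1)·F = -2, so F = 74 and E = 222.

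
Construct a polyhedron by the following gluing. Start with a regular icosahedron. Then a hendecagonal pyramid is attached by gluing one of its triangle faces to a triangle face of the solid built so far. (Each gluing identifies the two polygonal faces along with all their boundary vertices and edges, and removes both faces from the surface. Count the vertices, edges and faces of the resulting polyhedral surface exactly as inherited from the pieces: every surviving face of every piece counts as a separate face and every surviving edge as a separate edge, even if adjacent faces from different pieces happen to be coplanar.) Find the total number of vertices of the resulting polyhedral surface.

A regular icosahedron: V=12, E=30, F=20.
Attach a hendecagonal pyramid (V=12, E=22, F=12) along a 3-gon: merge 3 vertices and 3 edges, delete both glued faces → V=21, E=49, F=30.
Check: V − E + F = 21 − 49 + 30 = 2.

21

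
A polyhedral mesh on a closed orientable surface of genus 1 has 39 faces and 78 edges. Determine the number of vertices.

For a closed orientable surface of genus 1, χ = 2 − 2·1 = 0.
V = 0 + E − F = 0 + 78 − 39 = 39.

39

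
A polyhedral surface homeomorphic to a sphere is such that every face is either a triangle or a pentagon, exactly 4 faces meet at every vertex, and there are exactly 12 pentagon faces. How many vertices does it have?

Let x be the number of triangles; then F = 12 + x.
Edge–face incidences: 2E = 5·12 + 3·x = 60 + 3x.
Every vertex has degree 4, so 4V = 2E.
Euler: V − E + F = 2 ⇒ (2E)/4 − E + (12 + x) = 2.
Multiply by 8: 2·(2E) − 4·(2E) + 8·(12 + x) = 16, i.e. 96 + 8x − 2·(60 + 3x) = 16.
Collecting terms: 2x − 24 = 16, so 2x = 40, so x = 20.
Then 2E = 60 + 3·20 = 120, so E = 60, V = 2E/4 = 30, F = 12 + 20 = 32.

30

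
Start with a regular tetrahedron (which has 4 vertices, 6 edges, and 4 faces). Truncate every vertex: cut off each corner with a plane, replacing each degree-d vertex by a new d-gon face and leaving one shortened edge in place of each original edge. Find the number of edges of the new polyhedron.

Truncation replaces each original edge-end by a new vertex, so V′ = 2E = 12.
Each original edge survives, and each old vertex of degree d contributes d new edges; summing degrees gives Σd = 2E, so E′ = E + 2E = 3E = 18.
Each original face survives and each original vertex becomes one new face: F′ = F + V = 8.

18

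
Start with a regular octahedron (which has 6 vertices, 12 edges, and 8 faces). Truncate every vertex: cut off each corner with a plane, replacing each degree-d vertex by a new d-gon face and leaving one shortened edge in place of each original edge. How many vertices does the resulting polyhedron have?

24

Truncation replaces each original edge-end by a new vertex, so V′ = 2E = 24.
Each original edge survives, and each old vertex of degree d contributes d new edges; summing degrees gives Σd = 2E, so E′ = E + 2E = 3E = 36.
Each original face survives and each original vertex becomes one new face: F′ = F + V = 14.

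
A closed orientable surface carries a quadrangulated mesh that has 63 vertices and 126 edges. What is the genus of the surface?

1

Every face is a square and each edge borders two faces, so 4F = 2·126, giving F = 63.
χ = V − E + F = 63 − 126 + 63 = 0.
For a closed orientable surface χ = 2 − 2g, so g = (2 − (0))/2 = 1.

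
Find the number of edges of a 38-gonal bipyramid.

A bipyramid over an n-gon has 2n triangular faces and n + 2 vertices: V = 38 + 2 = 40, E = 3·38 = 114, F = 2·38 = 76.

114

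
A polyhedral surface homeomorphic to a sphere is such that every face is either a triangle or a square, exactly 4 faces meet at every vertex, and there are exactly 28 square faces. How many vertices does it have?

Let x be the number of triangles; then F = 28 + x.
Edge–face incidences: 2E = 4·28 + 3·x = 112 + 3x.
Every vertex has degree 4, so 4V = 2E.
Euler: V − E + F = 2 ⇒ (2E)/4 − E + (28 + x) = 2.
Multiply by 8: 2·(2E) − 4·(2E) + 8·(28 + x) = 16, i.e. 224 + 8x − 2·(112 + 3x) = 16.
Collecting terms: 2x = 16, so x = 8.
Then 2E = 112 + 3·8 = 136, so E = 68, V = 2E/4 = 34, F = 28 + 8 = 36.

34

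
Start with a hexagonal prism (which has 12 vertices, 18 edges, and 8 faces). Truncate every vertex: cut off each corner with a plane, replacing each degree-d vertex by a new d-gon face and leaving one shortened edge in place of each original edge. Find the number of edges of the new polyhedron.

Truncation replaces each original edge-end by a new vertex, so V′ = 2E = 36.
Each original edge survives, and each old vertex of degree d contributes d new edges; summing degrees gives Σd = 2E, so E′ = E + 2E = 3E = 54.
Each original face survives and each original vertex becomes one new face: F′ = F + V = 20.

54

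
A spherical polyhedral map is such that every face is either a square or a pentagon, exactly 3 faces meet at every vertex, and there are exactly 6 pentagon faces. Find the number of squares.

Let x be the number of squares; then F = 6 + x.
Edge–face incidences: 2E = 5·6 + 4·x = 30 + 4x.
Every vertex has degree 3, so 3V = 2E.
Euler: V − E + F = 2 ⇒ (2E)/3 − E + (6 + x) = 2.
Multiply by 6: 2·(2E) − 3·(2E) + 6·(6 + x) = 12, i.e. 36 + 6x − (30 + 4x) = 12.
Collecting terms: 2x + 6 = 12, so 2x = 6, so x = 3.
Then 2E = 30 + 4·3 = 42, so E = 21, V = 2E/3 = 14, F = 6 + 3 = 9.

3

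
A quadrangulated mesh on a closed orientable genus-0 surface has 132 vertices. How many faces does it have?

χ = 2 − 2·0 = 2, and every face is a square so 4F = 2E.
V − E + F = 2 with E = 4F/2 gives 132 − (4/2 − 1)·F = 2, so F = 130 and E = 260.

130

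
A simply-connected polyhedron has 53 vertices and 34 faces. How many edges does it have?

85

Here V − E + F = 2.
E = V + F − (2) = 53 + 34 − (2) = 85.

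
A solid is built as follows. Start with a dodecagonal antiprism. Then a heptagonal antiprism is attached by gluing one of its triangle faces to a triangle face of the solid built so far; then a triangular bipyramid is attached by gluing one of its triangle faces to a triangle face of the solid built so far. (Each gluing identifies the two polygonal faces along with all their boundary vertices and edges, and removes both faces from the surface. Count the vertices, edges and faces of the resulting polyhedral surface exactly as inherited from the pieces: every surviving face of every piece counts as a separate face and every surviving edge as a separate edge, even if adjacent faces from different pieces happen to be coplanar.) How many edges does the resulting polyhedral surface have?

79

A dodecagonal antiprism: V=24, E=48, F=26.
Attach a heptagonal antiprism (V=14, E=28, F=16) along a 3-gon: merge 3 vertices and 3 edges, delete both glued faces → V=35, E=73, F=40.
Attach a triangular bipyramid (V=5, E=9, F=6) along a 3-gon: merge 3 vertices and 3 edges, delete both glued faces → V=37, E=79, F=44.
Check: V − E + F = 37 − 79 + 44 = 2.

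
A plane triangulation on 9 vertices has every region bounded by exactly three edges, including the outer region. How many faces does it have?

14

In a plane triangulation 3F = 2E and V − E + F = 2, so F = 2V − 4 = 2·9 − 4 = 14.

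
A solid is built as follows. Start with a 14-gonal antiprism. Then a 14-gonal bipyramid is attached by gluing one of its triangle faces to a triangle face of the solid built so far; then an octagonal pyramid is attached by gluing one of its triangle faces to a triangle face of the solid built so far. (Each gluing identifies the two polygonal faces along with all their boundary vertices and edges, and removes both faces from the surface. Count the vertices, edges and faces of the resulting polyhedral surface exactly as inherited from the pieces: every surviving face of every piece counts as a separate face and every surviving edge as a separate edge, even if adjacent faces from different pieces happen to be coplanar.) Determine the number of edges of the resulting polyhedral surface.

108

A 14-gonal antiprism: V=28, E=56, F=30.
Attach a 14-gonal bipyramid (V=16, E=42, F=28) along a 3-gon: merge 3 vertices and 3 edges, delete both glued faces → V=41, E=95, F=56.
Attach an octagonal pyramid (V=9, E=16, F=9) along a 3-gon: merge 3 vertices and 3 edges, delete both glued faces → V=47, E=108, F=63.
Check: V − E + F = 47 − 108 + 63 = 2.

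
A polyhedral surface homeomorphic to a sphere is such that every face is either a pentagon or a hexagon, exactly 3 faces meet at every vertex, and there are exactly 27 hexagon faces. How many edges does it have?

Let x be the number of pentagons; then F = 27 + x.
Edge–face incidences: 2E = 6·27 + 5·x = 162 + 5x.
Every vertex has degree 3, so 3V = 2E.
Euler: V − E + F = 2 ⇒ (2E)/3 − E + (27 + x) = 2.
Multiply by 6: 2·(2E) − 3·(2E) + 6·(27 + x) = 12, i.e. 162 + 6x − (162 + 5x) = 12.
Collecting terms: x = 12.
Then 2E = 162 + 5·12 = 222, so E = 111, V = 2E/3 = 74, F = 27 + 12 = 39.

111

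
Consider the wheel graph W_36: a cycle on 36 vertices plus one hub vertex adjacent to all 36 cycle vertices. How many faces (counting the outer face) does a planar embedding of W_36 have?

37

W_36 has V = 36 + 1 = 37 vertices and E = 2·36 = 72 edges.
By Euler's formula F = 2 − V + E = 2 − 37 + 72 = 37.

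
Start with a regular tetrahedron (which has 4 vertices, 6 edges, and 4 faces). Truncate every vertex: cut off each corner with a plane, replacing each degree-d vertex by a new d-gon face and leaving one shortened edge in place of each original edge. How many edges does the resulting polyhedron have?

Truncation replaces each original edge-end by a new vertex, so V′ = 2E = 12.
Each original edge survives, and each old vertex of degree d contributes d new edges; summing degrees gives Σd = 2E, so E′ = E + 2E = 3E = 18.
Each original face survives and each original vertex becomes one new face: F′ = F + V = 8.

18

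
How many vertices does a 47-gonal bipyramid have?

A bipyramid over an n-gon has 2n triangular faces and n + 2 vertices: V = 47 + 2 = 49, E = 3·47 = 141, F = 2·47 = 94.
Check: V − E + F = 49 − 141 + 94 = 2.

49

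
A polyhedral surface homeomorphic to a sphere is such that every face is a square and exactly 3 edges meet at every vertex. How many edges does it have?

12

Each face has 4 edges and each edge borders two faces, so 2E = 4F.
Each vertex has degree 3, so 3V = 2E and hence V = 4F/3.
Euler: V − E + F = 2 ⇒ (4F/3) − (4F/2) + F = 2.
Multiply by 6: (8 − 12 + 6)F = 12, i.e. 2F = 12.
So F = 6, E = 4·6/2 = 12, V = 4·6/3 = 8.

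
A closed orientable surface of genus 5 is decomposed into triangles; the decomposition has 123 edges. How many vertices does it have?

33

χ = 2 − 2·5 = -8, and every face is a triangle so 3F = 2E.
F = 2E/3 = 82. Then V = -8 + E − F = -8 + 123 − 82 = 33.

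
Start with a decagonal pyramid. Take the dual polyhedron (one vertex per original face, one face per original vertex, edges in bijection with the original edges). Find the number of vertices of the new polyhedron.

11

The base solid has V = 11, E = 20, F = 11.
The dual swaps V and F and preserves E: V′ = F = 11, E′ = E = 20, F′ = V = 11.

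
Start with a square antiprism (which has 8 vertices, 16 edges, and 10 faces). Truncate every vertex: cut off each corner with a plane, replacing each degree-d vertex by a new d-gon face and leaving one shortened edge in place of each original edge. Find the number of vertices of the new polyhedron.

Truncation replaces each original edge-end by a new vertex, so V′ = 2E = 32.
Each original edge survives, and each old vertex of degree d contributes d new edges; summing degrees gives Σd = 2E, so E′ = E + 2E = 3E = 48.
Each original face survives and each original vertex becomes one new face: F′ = F + V = 18.

32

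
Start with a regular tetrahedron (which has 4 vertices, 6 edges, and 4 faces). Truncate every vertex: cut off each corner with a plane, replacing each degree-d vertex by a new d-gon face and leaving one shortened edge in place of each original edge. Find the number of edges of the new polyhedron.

18

Truncation replaces each original edge-end by a new vertex, so V′ = 2E = 12.
Each original edge survives, and each old vertex of degree d contributes d new edges; summing degrees gives Σd = 2E, so E′ = E + 2E = 3E = 18.
Each original face survives and each original vertex becomes one new face: F′ = F + V = 8.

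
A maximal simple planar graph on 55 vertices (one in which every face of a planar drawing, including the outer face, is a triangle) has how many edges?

In a plane triangulation 3F = 2E and V − E + F = 2, so E = 3V − 6 = 3·55 − 6 = 159.

159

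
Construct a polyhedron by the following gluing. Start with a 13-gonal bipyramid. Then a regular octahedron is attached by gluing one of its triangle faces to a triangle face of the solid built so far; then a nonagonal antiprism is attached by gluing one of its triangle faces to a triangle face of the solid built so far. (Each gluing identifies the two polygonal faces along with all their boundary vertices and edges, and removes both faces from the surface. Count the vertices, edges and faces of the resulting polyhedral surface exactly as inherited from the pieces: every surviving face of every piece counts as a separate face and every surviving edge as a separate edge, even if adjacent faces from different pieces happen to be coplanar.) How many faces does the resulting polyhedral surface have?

A 13-gonal bipyramid: V=15, E=39, F=26.
Attach a regular octahedron (V=6, E=12, F=8) along a 3-gon: merge 3 vertices and 3 edges, delete both glued faces → V=18, E=48, F=32.
Attach a nonagonal antiprism (V=18, E=36, F=20) along a 3-gon: merge 3 vertices and 3 edges, delete both glued faces → V=33, E=81, F=50.
Check: V − E + F = 33 − 81 + 50 = 2.

50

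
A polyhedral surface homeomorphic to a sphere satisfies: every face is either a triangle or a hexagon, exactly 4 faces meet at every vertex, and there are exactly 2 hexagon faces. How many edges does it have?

Let x be the number of triangles; then F = 2 + x.
Edge–face incidences: 2E = 6·2 + 3·x = 12 + 3x.
Every vertex has degree 4, so 4V = 2E.
Euler: V − E + F = 2 ⇒ (2E)/4 − E + (2 + x) = 2.
Multiply by 8: 2·(2E) − 4·(2E) + 8·(2 + x) = 16, i.e. 16 + 8x − 2·(12 + 3x) = 16.
Collecting terms: 2x − 8 = 16, so 2x = 24, so x = 12.
Then 2E = 12 + 3·12 = 48, so E = 24, V = 2E/4 = 12, F = 2 + 12 = 14.

24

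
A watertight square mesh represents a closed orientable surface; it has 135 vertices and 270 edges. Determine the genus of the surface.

1

Every face is a square and each edge borders two faces, so 4F = 2·270, giving F = 135.
χ = V − E + F = 135 − 270 + 135 = 0.
For a closed orientable surface χ = 2 − 2g, so g = (2 − (0))/2 = 1.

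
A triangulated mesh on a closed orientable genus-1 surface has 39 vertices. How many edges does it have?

χ = 2 − 2·1 = 0, and every face is a triangle so 3F = 2E.
V − E + F = 0 with E = 3F/2 gives 39 − (3/2 − 1)·F = 0, so F = 78 and E = 117.

117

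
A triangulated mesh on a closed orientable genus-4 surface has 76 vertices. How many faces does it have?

164

χ = 2 − 2·4 = -6, and every face is a triangle so 3F = 2E.
V − E + F = -6 with E = 3F/2 gives 76 − (3/2 − 1)·F = -6, so F = 164 and E = 246.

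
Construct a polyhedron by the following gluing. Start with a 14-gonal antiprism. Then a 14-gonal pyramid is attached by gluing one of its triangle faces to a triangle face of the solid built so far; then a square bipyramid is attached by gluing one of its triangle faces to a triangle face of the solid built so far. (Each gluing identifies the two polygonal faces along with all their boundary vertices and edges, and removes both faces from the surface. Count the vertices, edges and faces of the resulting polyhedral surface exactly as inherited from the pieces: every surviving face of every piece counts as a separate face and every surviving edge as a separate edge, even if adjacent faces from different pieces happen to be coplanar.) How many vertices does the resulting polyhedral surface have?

A 14-gonal antiprism: V=28, E=56, F=30.
Attach a 14-gonal pyramid (V=15, E=28, F=15) along a 3-gon: merge 3 vertices and 3 edges, delete both glued faces → V=40, E=81, F=43.
Attach a square bipyramid (V=6, E=12, F=8) along a 3-gon: merge 3 vertices and 3 edges, delete both glued faces → V=43, E=90, F=49.
Check: V − E + F = 43 − 90 + 49 = 2.

43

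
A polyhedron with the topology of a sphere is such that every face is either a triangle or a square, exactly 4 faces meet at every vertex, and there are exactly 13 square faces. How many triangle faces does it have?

8

Let x be the number of triangles; then F = 13 + x.
Edge–face incidences: 2E = 4·13 + 3·x = 52 + 3x.
Every vertex has degree 4, so 4V = 2E.
Euler: V − E + F = 2 ⇒ (2E)/4 − E + (13 + x) = 2.
Multiply by 8: 2·(2E) − 4·(2E) + 8·(13 + x) = 16, i.e. 104 + 8x − 2·(52 + 3x) = 16.
Collecting terms: 2x = 16, so x = 8.
Then 2E = 52 + 3·8 = 76, so E = 38, V = 2E/4 = 19, F = 13 + 8 = 21.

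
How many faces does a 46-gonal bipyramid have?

92

A bipyramid over an n-gon has 2n triangular faces and n + 2 vertices: V = 46 + 2 = 48, E = 3·46 = 138, F = 2·46 = 92.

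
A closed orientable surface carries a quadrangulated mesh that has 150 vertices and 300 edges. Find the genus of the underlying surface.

1

Every face is a square and each edge borders two faces, so 4F = 2·300, giving F = 150.
χ = V − E + F = 150 − 300 + 150 = 0.
For a closed orientable surface χ = 2 − 2g, so g = (2 − (0))/2 = 1.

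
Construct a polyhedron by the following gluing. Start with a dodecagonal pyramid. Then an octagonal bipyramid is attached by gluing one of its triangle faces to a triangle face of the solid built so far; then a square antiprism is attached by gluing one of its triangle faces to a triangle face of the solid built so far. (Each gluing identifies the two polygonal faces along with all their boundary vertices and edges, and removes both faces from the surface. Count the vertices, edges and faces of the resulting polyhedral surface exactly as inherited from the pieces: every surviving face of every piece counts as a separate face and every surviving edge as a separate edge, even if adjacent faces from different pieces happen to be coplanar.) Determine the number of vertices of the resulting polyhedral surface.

A dodecagonal pyramid: V=13, E=24, F=13.
Attach an octagonal bipyramid (V=10, E=24, F=16) along a 3-gon: merge 3 vertices and 3 edges, delete both glued faces → V=20, E=45, F=27.
Attach a square antiprism (V=8, E=16, F=10) along a 3-gon: merge 3 vertices and 3 edges, delete both glued faces → V=25, E=58, F=35.
Check: V − E + F = 25 − 58 + 35 = 2.

25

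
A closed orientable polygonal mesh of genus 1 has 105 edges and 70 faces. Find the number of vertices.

For a closed orientable surface of genus 1, χ = 2 − 2·1 = 0.
V = 0 + E − F = 0 + 105 − 70 = 35.

35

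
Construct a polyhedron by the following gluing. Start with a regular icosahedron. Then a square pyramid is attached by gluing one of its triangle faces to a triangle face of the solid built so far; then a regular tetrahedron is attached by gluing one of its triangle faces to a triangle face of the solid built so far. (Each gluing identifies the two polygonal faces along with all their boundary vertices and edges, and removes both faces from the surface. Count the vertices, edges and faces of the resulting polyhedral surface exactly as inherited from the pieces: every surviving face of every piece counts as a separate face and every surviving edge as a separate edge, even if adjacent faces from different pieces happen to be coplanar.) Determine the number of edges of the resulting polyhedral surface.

38

A regular icosahedron: V=12, E=30, F=20.
Attach a square pyramid (V=5, E=8, F=5) along a 3-gon: merge 3 vertices and 3 edges, delete both glued faces → V=14, E=35, F=23.
Attach a regular tetrahedron (V=4, E=6, F=4) along a 3-gon: merge 3 vertices and 3 edges, delete both glued faces → V=15, E=38, F=25.
Check: V − E + F = 15 − 38 + 25 = 2.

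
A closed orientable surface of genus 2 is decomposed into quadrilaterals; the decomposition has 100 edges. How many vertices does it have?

χ = 2 − 2·2 = -2, and every face is a square so 4F = 2E.
F = 2E/4 = 50. Then V = -2 + E − F = -2 + 100 − 50 = 48.

48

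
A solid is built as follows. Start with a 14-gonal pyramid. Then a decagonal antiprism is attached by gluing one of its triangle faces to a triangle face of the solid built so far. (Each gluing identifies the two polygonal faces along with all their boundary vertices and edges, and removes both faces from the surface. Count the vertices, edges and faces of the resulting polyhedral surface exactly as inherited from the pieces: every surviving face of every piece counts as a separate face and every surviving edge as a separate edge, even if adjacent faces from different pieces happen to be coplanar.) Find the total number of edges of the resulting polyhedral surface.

A 14-gonal pyramid: V=15, E=28, F=15.
Attach a decagonal antiprism (V=20, E=40, F=22) along a 3-gon: merge 3 vertices and 3 edges, delete both glued faces → V=32, E=65, F=35.
Check: V − E + F = 32 − 65 + 35 = 2.

65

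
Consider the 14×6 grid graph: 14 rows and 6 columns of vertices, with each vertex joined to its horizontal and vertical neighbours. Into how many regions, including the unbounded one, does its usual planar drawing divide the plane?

The grid has V = 14·6 = 84 vertices and E = 14·5 + 6·13 = 148 edges.
F = 2 − V + E = 2 − 84 + 148 = 66.

66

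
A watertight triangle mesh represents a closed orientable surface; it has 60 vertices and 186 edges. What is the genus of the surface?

Every face is a triangle and each edge borders two faces, so 3F = 2·186, giving F = 124.
χ = V − E + F = 60 − 186 + 124 = -2.
For a closed orientable surface χ = 2 − 2g, so g = (2 − (-2))/2 = 2.

2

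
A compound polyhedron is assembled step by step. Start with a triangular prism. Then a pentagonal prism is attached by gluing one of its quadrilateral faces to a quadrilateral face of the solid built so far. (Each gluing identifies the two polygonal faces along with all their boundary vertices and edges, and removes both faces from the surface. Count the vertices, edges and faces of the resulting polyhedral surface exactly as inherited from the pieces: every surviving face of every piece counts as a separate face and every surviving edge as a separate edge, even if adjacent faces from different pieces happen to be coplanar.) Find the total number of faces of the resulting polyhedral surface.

10

A triangular prism: V=6, E=9, F=5.
Attach a pentagonal prism (V=10, E=15, F=7) along a 4-gon: merge 4 vertices and 4 edges, delete both glued faces → V=12, E=20, F=10.
Check: V − E + F = 12 − 20 + 10 = 2.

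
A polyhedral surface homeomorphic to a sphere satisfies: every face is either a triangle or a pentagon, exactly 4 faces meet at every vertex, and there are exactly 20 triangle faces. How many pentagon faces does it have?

Let x be the number of pentagons; then F = 20 + x.
Edge–face incidences: 2E = 3·20 + 5·x = 60 + 5x.
Every vertex has degree 4, so 4V = 2E.
Euler: V − E + F = 2 ⇒ (2E)/4 − E + (20 + x) = 2.
Multiply by 8: 2·(2E) − 4·(2E) + 8·(20 + x) = 16, i.e. 160 + 8x − 2·(60 + 5x) = 16.
Collecting terms: −2x + 40 = 16, so −2x = −24, so x = 12.
Then 2E = 60 + 5·12 = 120, so E = 60, V = 2E/4 = 30, F = 20 + 12 = 32.

12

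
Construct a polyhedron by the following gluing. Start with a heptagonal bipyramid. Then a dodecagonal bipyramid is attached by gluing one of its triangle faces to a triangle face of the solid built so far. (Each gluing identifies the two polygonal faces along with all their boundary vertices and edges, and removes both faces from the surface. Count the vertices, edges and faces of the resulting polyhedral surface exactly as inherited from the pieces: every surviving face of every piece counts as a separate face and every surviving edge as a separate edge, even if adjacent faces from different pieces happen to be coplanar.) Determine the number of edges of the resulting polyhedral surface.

54

A heptagonal bipyramid: V=9, E=21, F=14.
Attach a dodecagonal bipyramid (V=14, E=36, F=24) along a 3-gon: merge 3 vertices and 3 edges, delete both glued faces → V=20, E=54, F=36.
Check: V − E + F = 20 − 54 + 36 = 2.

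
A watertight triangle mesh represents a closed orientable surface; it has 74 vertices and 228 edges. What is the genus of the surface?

Every face is a triangle and each edge borders two faces, so 3F = 2·228, giving F = 152.
χ = V − E + F = 74 − 228 + 152 = -2.
For a closed orientable surface χ = 2 − 2g, so g = (2 − (-2))/2 = 2.

2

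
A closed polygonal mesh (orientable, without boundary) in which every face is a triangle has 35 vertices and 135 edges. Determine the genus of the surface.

Every face is a triangle and each edge borders two faces, so 3F = 2·135, giving F = 90.
χ = V − E + F = 35 − 135 + 90 = -10.
For a closed orientable surface χ = 2 − 2g, so g = (2 − (-10))/2 = 6.

6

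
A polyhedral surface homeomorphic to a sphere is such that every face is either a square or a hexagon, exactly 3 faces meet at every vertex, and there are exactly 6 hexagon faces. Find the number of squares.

Let x be the number of squares; then F = 6 + x.
Edge–face incidences: 2E = 6·6 + 4·x = 36 + 4x.
Every vertex has degree 3, so 3V = 2E.
Euler: V − E + F = 2 ⇒ (2E)/3 − E + (6 + x) = 2.
Multiply by 6: 2·(2E) − 3·(2E) + 6·(6 + x) = 12, i.e. 36 + 6x − (36 + 4x) = 12.
Collecting terms: 2x = 12, so x = 6.
Then 2E = 36 + 4·6 = 60, so E = 30, V = 2E/3 = 20, F = 6 + 6 = 12.

6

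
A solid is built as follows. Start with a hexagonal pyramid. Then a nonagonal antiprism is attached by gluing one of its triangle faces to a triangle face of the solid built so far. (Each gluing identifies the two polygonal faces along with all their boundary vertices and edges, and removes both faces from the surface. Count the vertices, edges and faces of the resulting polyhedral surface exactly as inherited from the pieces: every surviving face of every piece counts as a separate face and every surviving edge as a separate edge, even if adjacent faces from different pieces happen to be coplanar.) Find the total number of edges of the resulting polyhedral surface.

A hexagonal pyramid: V=7, E=12, F=7.
Attach a nonagonal antiprism (V=18, E=36, F=20) along a 3-gon: merge 3 vertices and 3 edges, delete both glued faces → V=22, E=45, F=25.
Check: V − E + F = 22 − 45 + 25 = 2.

45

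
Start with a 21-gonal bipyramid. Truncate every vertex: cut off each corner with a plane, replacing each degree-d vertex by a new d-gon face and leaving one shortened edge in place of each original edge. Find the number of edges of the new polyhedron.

The base solid has V = 23, E = 63, F = 42.
Truncation replaces each original edge-end by a new vertex, so V′ = 2E = 126.
Each original edge survives, and each old vertex of degree d contributes d new edges; summing degrees gives Σd = 2E, so E′ = E + 2E = 3E = 189.
Each original face survives and each original vertex becomes one new face: F′ = F + V = 65.

189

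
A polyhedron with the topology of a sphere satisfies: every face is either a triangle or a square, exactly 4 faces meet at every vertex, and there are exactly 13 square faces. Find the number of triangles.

8

Let x be the number of triangles; then F = 13 + x.
Edge–face incidences: 2E = 4·13 + 3·x = 52 + 3x.
Every vertex has degree 4, so 4V = 2E.
Euler: V − E + F = 2 ⇒ (2E)/4 − E + (13 + x) = 2.
Multiply by 8: 2·(2E) − 4·(2E) + 8·(13 + x) = 16, i.e. 104 + 8x − 2·(52 + 3x) = 16.
Collecting terms: 2x = 16, so x = 8.
Then 2E = 52 + 3·8 = 76, so E = 38, V = 2E/4 = 19, F = 13 + 8 = 21.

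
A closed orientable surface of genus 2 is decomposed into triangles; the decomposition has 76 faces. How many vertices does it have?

χ = 2 − 2·2 = -2, and every face is a triangle so 3F = 2E.
E = 3·76/2 = 114. Then V = -2 + E − F = -2 + 114 − 76 = 36.

36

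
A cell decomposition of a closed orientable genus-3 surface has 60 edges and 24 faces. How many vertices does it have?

32

For a closed orientable surface of genus 3, χ = 2 − 2·3 = -4.
V = -4 + E − F = -4 + 60 − 24 = 32.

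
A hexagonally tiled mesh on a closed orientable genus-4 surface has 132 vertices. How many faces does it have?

χ = 2 − 2·4 = -6, and every face is a hexagon so 6F = 2E.
V − E + F = -6 with E = 6F/2 gives 132 − (6/2 − 1)·F = -6, so F = 69 and E = 207.

69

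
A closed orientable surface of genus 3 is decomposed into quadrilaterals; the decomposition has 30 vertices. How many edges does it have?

χ = 2 − 2·3 = -4, and every face is a square so 4F = 2E.
V − E + F = -4 with E = 4F/2 gives 30 − (4/2 − 1)·F = -4, so F = 34 and E = 68.

68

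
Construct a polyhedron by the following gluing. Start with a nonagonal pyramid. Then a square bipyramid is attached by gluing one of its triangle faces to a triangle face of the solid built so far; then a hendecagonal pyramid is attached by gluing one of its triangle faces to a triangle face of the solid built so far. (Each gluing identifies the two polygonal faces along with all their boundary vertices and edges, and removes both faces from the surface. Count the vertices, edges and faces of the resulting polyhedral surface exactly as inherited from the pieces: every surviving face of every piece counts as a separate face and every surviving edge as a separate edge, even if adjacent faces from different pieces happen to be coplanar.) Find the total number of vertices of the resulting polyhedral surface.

22

A nonagonal pyramid: V=10, E=18, F=10.
Attach a square bipyramid (V=6, E=12, F=8) along a 3-gon: merge 3 vertices and 3 edges, delete both glued faces → V=13, E=27, F=16.
Attach a hendecagonal pyramid (V=12, E=22, F=12) along a 3-gon: merge 3 vertices and 3 edges, delete both glued faces → V=22, E=46, F=26.
Check: V − E + F = 22 − 46 + 26 = 2.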